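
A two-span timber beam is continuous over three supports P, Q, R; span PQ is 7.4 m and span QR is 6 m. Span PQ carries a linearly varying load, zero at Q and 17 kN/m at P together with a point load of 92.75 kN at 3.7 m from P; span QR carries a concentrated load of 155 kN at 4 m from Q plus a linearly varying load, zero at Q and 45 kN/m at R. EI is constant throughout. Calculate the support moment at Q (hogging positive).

M_Q = 205.1 kN·m

Release continuity at Q by inserting a hinge; the redundant is the internal moment M_Q. The primary structure is two simply-supported spans PQ and QR.
Rotations at Q on the released spans (each span's end-slope, ×1/EI):
  span PQ: triangular load, peak 17: 7w₀L³/(360EI) = 133.9/EI
  span PQ: point load 92.75 at a = 3.7: Pab(L + a)/(6LEI) = 317.4/EI
  span QR: point load 155 at a = 4: Pab(L + b)/(6LEI) = 275.6/EI
  span QR: triangular load, peak 45: 7w₀L³/(360EI) = 189/EI
  relative rotation θ_0 = (451.4 + 464.6)/EI = 915.9/EI
A unit hogging moment at Q produces rotation L₁/(3EI) + L₂/(3EI) = 4.467/EI.
Compatibility: M_Q·(L₁+L₂)/(3EI) = θ_0, giving M_Q = 205.1 kN·m (hogging).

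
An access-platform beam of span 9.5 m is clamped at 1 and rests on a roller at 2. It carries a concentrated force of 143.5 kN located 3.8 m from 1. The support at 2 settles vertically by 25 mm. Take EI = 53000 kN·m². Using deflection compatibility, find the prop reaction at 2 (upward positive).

Release the roller at 2. Primary structure: cantilever fixed at 1.
Free-end deflection of the primary structure under the applied loading (downward +):
  point load 143.5 at a = 3.8: Pa²(3L − a)/(6EI) = 8530/EI
Flexibility coefficient — unit upward force at 2: δ_{22} = L³/(3EI) = 285.8/EI.
With EI = 53000 kN·m²: δ_0 = 0.16095 m and δ_{22} = 0.005392 m/kN.
Compatibility — the beam at 2 must follow the support down by 0.025 m: δ_0 − R_2·δ_{22} = 0.025, so R_2 = (0.16095 − 0.025)/0.005392 = 25.21 kN.

R_2 = 25.21 kN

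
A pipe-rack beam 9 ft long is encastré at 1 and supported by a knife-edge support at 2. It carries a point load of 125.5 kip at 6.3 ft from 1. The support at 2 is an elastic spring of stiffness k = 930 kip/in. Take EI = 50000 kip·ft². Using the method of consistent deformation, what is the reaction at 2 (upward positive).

R_2 = 69.44 kip

Choose R_2 as the redundant. The primary structure is the cantilever fixed at 1.
Deflection at 2 on the released cantilever, summing each load's contribution:
  point load 125.5 at a = 6.3: Pa²(3L − a)/(6EI) = 17185/EI
Tip deflection under a unit load at 2: L³/(3EI) = 243/EI.
With EI = 50000 kip·ft²: δ_0 = 0.3437 ft and δ_{22} = 0.00486 ft/kip.
Compatibility — the spring shortens by R_2/k under the reaction it provides: δ_0 − R_2·δ_{22} = R_2/k. With 1/k = 1/(930×12) ft/kip = 0.00009 ft/kip, R_2 = δ_0 / (δ_{22} + 1/k) = 0.3437 / (0.00486 + 0.00009) = 69.44 kip.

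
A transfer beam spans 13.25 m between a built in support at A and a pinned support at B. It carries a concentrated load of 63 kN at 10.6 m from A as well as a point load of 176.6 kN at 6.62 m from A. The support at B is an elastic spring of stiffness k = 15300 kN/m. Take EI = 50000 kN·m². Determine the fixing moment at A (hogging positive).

Take the reaction at B as the redundant and release it; the primary structure is a cantilever fixed at A.
Primary-structure tip deflection at B by superposition:
  point load 63 at a = 10.6: Pa²(3L − a)/(6EI) = 34391/EI
  point load 176.6 at a = 6.62: Pa²(3L − a)/(6EI) = 42734/EI
  δ_0 = 77125/EI
Tip deflection under a unit load at B: L³/(3EI) = 775.4/EI.
With EI = 50000 kN·m²: δ_0 = 1.5425 m and δ_{BB} = 0.015508 m/kN.
Compatibility — the spring shortens by R_B/k under the reaction it provides: δ_0 − R_B·δ_{BB} = R_B/k. With 1/k = 0.000065 m/kN, R_B = δ_0 / (δ_{BB} + 1/k) = 1.5425 / (0.015508 + 0.000065) = 99.05 kN.
Moment equilibrium about A: M_A = Σ(load moments about A) − R_B·L = 1837 − 99.05×13.25 = 524.5 kN·m.

M_A = 524.5 kN·m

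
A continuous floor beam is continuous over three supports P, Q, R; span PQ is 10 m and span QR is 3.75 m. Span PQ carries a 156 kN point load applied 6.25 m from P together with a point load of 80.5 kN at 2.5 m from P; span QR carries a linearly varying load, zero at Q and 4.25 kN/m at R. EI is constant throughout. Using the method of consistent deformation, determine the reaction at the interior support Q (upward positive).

R_Q = 225 kN

Take M_Q as the redundant. Released structure: two simple spans PQ and QR with a hinge at Q.
End slopes at the hinge Q, treating each span as simply supported:
  span PQ: point load 156 at a = 6.25: Pab(L + a)/(6LEI) = 990.2/EI
  span PQ: point load 80.5 at a = 2.5: Pab(L + a)/(6LEI) = 314.5/EI
  span QR: triangular load, peak 4.25: 7w₀L³/(360EI) = 4.358/EI
  relative rotation θ_0 = (1305 + 4.358)/EI = 1309/EI
A unit hogging moment at Q produces rotation L₁/(3EI) + L₂/(3EI) = 4.583/EI.
Compatibility: M_Q·(L₁+L₂)/(3EI) = θ_0, giving M_Q = 285.6 kN·m (hogging).
Span PQ, ΣM about P with M_Q applied at Q: R_Q^{PQ}·10 = 1176 + 285.6, so R_Q^{PQ} = 146.2 kN and R_P = 236.5 − 146.2 = 90.31 kN.
Span QR, ΣM about R: R_Q^{QR}·3.75 = 9.961 + 285.6, so R_Q^{QR} = 78.82 kN and R_R = 7.969 − 78.82 = -70.85 kN.
R_Q = 146.2 + 78.82 = 225 kN.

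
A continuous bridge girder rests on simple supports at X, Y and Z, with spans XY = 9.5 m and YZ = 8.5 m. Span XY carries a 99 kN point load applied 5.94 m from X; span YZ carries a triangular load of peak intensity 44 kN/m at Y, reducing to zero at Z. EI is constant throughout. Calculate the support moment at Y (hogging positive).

Insert a hinge at Y; M_Y is the redundant, and each span becomes simply supported.
End slopes at the hinge Y, treating each span as simply supported:
  span XY: point load 99 at a = 5.94: Pab(L + a)/(6LEI) = 567.1/EI
  span YZ: triangular load, peak 44: w₀L³/(45EI) = 600.5/EI
  relative rotation θ_0 = (567.1 + 600.5)/EI = 1168/EI
A unit hogging moment at Y produces rotation L₁/(3EI) + L₂/(3EI) = 6/EI.
Slope continuity at Y: θ_0 = M_Y·6/EI, so M_Y = 1168/6 = 194.6 kN·m (hogging).

M_Y = 194.6 kN·m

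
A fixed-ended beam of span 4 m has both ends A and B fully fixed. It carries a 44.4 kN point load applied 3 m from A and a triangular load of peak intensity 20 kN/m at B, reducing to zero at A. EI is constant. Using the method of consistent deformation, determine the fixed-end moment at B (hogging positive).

M_B = 40.98 kN·m

Release both end moments; the primary structure is a simply-supported span AB with redundants M_A and M_B.
On the primary (simply-supported) span, the end slopes from the loading are:
  at A: point load 44.4 at a = 3: Pab(L + b)/(6LEI) = 27.75/EI
  at B: point load 44.4 at a = 3: Pab(L + a)/(6LEI) = 38.85/EI
  at A: triangular load, peak 20: 7w₀L³/(360EI) = 24.89/EI
  at B: triangular load, peak 20: w₀L³/(45EI) = 28.44/EI
  θ_A0 = 52.64/EI,  θ_B0 = 67.29/EI
Flexibility coefficients: a unit moment at one end gives L/(3EI) there and L/(6EI) at the far end, so f₁₁ = f₂₂ = 1.333/EI and f₁₂ = f₂₁ = 0.6667/EI.
Compatibility — zero rotation at each built-in end:
  1.333 M_A + 0.6667 M_B = 52.64
  0.6667 M_A + 1.333 M_B = 67.29
Solving the pair gives M_A = 18.99 kN·m and M_B = 40.98 kN·m (hogging).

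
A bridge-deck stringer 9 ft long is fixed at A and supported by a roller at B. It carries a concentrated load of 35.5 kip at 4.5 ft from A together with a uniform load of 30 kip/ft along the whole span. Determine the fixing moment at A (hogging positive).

Remove the prop at B; the released (primary) structure is a cantilever built in at A.
Downward deflection at the released point B due to the loads:
  point load 35.5 at a = 4.5: Pa²(3L − a)/(6EI) = 2696/EI
  UDL 30: wL⁴/(8EI) = 24604/EI
  δ_0 = 27300/EI
Flexibility coefficient — unit upward force at B: δ_{BB} = L³/(3EI) = 243/EI.
Compatibility at B: δ_0 − R_B·δ_{BB} = 0, so R_B = 27300/243 = 112.3 kip.
Moment equilibrium about A: M_A = Σ(load moments about A) − R_B·L = 1375 − 112.3×9 = 363.7 kip·ft.

M_A = 363.7 kip·ft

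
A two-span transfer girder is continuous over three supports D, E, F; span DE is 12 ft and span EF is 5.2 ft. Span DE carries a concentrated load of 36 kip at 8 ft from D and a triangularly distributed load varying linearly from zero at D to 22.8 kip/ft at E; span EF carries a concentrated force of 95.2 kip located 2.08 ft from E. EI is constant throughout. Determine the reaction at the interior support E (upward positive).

R_E = 237.7 kip

Take M_E as the redundant. Released structure: two simple spans DE and EF with a hinge at E.
Rotations at E on the released spans (each span's end-slope, ×1/EI):
  span DE: point load 36 at a = 8: Pab(L + a)/(6LEI) = 320/EI
  span DE: triangular load, peak 22.8: w₀L³/(45EI) = 875.5/EI
  span EF: point load 95.2 at a = 2.08: Pab(L + b)/(6LEI) = 164.7/EI
  relative rotation θ_0 = (1196 + 164.7)/EI = 1360/EI
A unit hogging moment at E produces rotation L₁/(3EI) + L₂/(3EI) = 5.733/EI.
Compatibility: M_E·(L₁+L₂)/(3EI) = θ_0, giving M_E = 237.3 kip·ft (hogging).
Span DE, ΣM about D with M_E applied at E: R_E^{DE}·12 = 1382 + 237.3, so R_E^{DE} = 135 kip and R_D = 172.8 − 135 = 37.83 kip.
Span EF, ΣM about F: R_E^{EF}·5.2 = 297 + 237.3, so R_E^{EF} = 102.7 kip and R_F = 95.2 − 102.7 = -7.546 kip.
R_E = 135 + 102.7 = 237.7 kip.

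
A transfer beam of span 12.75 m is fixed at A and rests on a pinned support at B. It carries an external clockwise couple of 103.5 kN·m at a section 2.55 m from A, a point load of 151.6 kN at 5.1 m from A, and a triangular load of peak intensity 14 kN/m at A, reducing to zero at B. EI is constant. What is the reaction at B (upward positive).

Take the reaction at B as the redundant and release it; the primary structure is a cantilever fixed at A.
Free-end deflection of the primary structure under the applied loading (downward +):
  clockwise couple 103.5 at a = 2.55: M₀a(2L − a)/(2EI) = 3029/EI
  point load 151.6 at a = 5.1: Pa²(3L − a)/(6EI) = 21786/EI
  triangular load, peak 14 at the fixed end: w₀L⁴/(30EI) = 12332/EI
  δ_0 = 37147/EI
Flexibility coefficient — unit upward force at B: δ_{BB} = L³/(3EI) = 690.9/EI.
Compatibility at B: δ_0 − R_B·δ_{BB} = 0, so R_B = 37147/690.9 = 53.77 kN.

R_B = 53.77 kN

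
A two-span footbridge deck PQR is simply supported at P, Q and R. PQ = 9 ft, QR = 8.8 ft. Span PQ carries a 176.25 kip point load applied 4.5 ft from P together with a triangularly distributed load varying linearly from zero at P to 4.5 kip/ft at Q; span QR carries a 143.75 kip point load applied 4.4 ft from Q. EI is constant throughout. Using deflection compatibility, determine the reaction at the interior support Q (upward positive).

Insert a hinge at Q; M_Q is the redundant, and each span becomes simply supported.
Rotations at Q on the released spans (each span's end-slope, ×1/EI):
  span PQ: point load 176.25 at a = 4.5: Pab(L + a)/(6LEI) = 892.3/EI
  span PQ: triangular load, peak 4.5: w₀L³/(45EI) = 72.9/EI
  span QR: point load 143.75 at a = 4.4: Pab(L + b)/(6LEI) = 695.8/EI
  relative rotation θ_0 = (965.2 + 695.8)/EI = 1661/EI
A unit hogging moment at Q produces rotation L₁/(3EI) + L₂/(3EI) = 5.933/EI.
Compatibility: M_Q·(L₁+L₂)/(3EI) = θ_0, giving M_Q = 279.9 kip·ft (hogging).
Span PQ, ΣM about P with M_Q applied at Q: R_Q^{PQ}·9 = 914.6 + 279.9, so R_Q^{PQ} = 132.7 kip and R_P = 196.5 − 132.7 = 63.77 kip.
Span QR, ΣM about R: R_Q^{QR}·8.8 = 632.5 + 279.9, so R_Q^{QR} = 103.7 kip and R_R = 143.8 − 103.7 = 40.06 kip.
R_Q = 132.7 + 103.7 = 236.4 kip.

R_Q = 236.4 kip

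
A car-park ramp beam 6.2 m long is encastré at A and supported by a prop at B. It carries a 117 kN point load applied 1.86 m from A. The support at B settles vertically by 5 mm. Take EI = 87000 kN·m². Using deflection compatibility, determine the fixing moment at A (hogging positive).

Release the roller at B. Primary structure: cantilever fixed at A.
Downward deflection at the released point B due to the loads:
  point load 117 at a = 1.86: Pa²(3L − a)/(6EI) = 1129/EI
Tip deflection under a unit load at B: L³/(3EI) = 79.44/EI.
With EI = 87000 kN·m²: δ_0 = 0.012981 m and δ_{BB} = 0.000913 m/kN.
Compatibility — the beam at B must follow the support down by 0.005 m: δ_0 − R_B·δ_{BB} = 0.005, so R_B = (0.012981 − 0.005)/0.000913 = 8.74 kN.
Moment equilibrium about A: M_A = Σ(load moments about A) − R_B·L = 217.6 − 8.74×6.2 = 163.4 kN·m.

M_A = 163.4 kN·m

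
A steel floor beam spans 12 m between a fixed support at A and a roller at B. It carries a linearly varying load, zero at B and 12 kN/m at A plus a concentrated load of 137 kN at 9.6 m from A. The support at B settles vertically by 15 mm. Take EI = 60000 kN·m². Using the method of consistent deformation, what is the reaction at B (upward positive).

Take the reaction at B as the redundant and release it; the primary structure is a cantilever fixed at A.
Free-end deflection of the primary structure under the applied loading (downward +):
  triangular load, peak 12 at the fixed end: w₀L⁴/(30EI) = 8294/EI
  point load 137 at a = 9.6: Pa²(3L − a)/(6EI) = 55554/EI
  δ_0 = 63848/EI
Tip deflection under a unit load at B: L³/(3EI) = 576/EI.
With EI = 60000 kN·m²: δ_0 = 1.0641 m and δ_{BB} = 0.0096 m/kN.
Compatibility — the beam at B must follow the support down by 0.015 m: δ_0 − R_B·δ_{BB} = 0.015, so R_B = (1.0641 − 0.015)/0.0096 = 109.3 kN.

R_B = 109.3 kN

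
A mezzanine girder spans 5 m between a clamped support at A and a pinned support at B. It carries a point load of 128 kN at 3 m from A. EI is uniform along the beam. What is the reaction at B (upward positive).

Remove the prop at B; the released (primary) structure is a cantilever built in at A.
Free-end deflection of the primary structure under the applied loading (downward +):
  point load 128 at a = 3: Pa²(3L − a)/(6EI) = 2304/EI
Flexibility coefficient — unit upward force at B: δ_{BB} = L³/(3EI) = 41.67/EI.
Compatibility at B: δ_0 − R_B·δ_{BB} = 0, so R_B = 2304/41.67 = 55.3 kN.

R_B = 55.3 kN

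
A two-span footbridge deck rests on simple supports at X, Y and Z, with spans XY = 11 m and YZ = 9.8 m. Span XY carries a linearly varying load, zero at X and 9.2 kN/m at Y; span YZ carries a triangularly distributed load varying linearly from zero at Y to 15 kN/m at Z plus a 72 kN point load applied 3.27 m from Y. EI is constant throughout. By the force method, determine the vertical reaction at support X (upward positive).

Insert a hinge at Y; M_Y is the redundant, and each span becomes simply supported.
End slopes at the hinge Y, treating each span as simply supported:
  span XY: triangular load, peak 9.2: w₀L³/(45EI) = 272.1/EI
  span YZ: triangular load, peak 15: 7w₀L³/(360EI) = 274.5/EI
  span YZ: point load 72 at a = 3.27: Pab(L + b)/(6LEI) = 427/EI
  relative rotation θ_0 = (272.1 + 701.5)/EI = 973.6/EI
A unit hogging moment at Y produces rotation L₁/(3EI) + L₂/(3EI) = 6.933/EI.
Slope continuity at Y: θ_0 = M_Y·6.933/EI, so M_Y = 973.6/6.933 = 140.4 kN·m (hogging).
Span XY, ΣM about X with M_Y applied at Y: R_Y^{XY}·11 = 371.1 + 140.4, so R_Y^{XY} = 46.5 kN and R_X = 50.6 − 46.5 = 4.101 kN.

R_X = 4.101 kN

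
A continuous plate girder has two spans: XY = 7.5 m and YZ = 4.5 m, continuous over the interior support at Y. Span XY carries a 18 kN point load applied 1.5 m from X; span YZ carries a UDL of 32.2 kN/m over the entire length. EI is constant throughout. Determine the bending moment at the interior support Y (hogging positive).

Release continuity at Y by inserting a hinge; the redundant is the internal moment M_Y. The primary structure is two simply-supported spans XY and YZ.
Discontinuity in slope at Y on the released structure — sum the simple-span end rotations:
  span XY: point load 18 at a = 1.5: Pab(L + a)/(6LEI) = 32.4/EI
  span YZ: UDL 32.2: wL³/(24EI) = 122.3/EI
  relative rotation θ_0 = (32.4 + 122.3)/EI = 154.7/EI
A unit hogging moment at Y produces rotation L₁/(3EI) + L₂/(3EI) = 4/EI.
Slope continuity at Y: θ_0 = M_Y·4/EI, so M_Y = 154.7/4 = 38.66 kN·m (hogging).

M_Y = 38.66 kN·m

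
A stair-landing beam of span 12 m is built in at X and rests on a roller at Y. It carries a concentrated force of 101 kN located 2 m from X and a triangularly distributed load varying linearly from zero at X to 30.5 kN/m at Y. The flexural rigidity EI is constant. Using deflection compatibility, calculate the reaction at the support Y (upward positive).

Choose R_Y as the redundant. The primary structure is the cantilever fixed at X.
Free-end deflection of the primary structure under the applied loading (downward +):
  point load 101 at a = 2: Pa²(3L − a)/(6EI) = 2289/EI
  triangular load, peak 30.5 at the free end: 11w₀L⁴/(120EI) = 57974/EI
  δ_0 = 60264/EI
Tip deflection under a unit load at Y: L³/(3EI) = 576/EI.
Compatibility at Y: δ_0 − R_Y·δ_{YY} = 0, so R_Y = 60264/576 = 104.6 kN.

R_Y = 104.6 kN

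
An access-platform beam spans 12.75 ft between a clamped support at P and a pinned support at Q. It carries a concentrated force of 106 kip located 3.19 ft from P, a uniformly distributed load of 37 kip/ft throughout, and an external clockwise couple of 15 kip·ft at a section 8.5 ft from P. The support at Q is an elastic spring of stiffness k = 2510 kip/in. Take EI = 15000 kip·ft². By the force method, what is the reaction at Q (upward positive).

R_Q = 187.5 kip

Remove the prop at Q; the released (primary) structure is a cantilever built in at P.
Free-end deflection of the primary structure under the applied loading (downward +):
  point load 106 at a = 3.19: Pa²(3L − a)/(6EI) = 6303/EI
  UDL 37: wL⁴/(8EI) = 122223/EI
  clockwise couple 15 at a = 8.5: M₀a(2L − a)/(2EI) = 1084/EI
  δ_0 = 129610/EI
Tip deflection under a unit load at Q: L³/(3EI) = 690.9/EI.
With EI = 15000 kip·ft²: δ_0 = 8.6406 ft and δ_{QQ} = 0.046059 ft/kip.
Compatibility — the spring shortens by R_Q/k under the reaction it provides: δ_0 − R_Q·δ_{QQ} = R_Q/k. With 1/k = 1/(2510×12) ft/kip = 0.000033 ft/kip, R_Q = δ_0 / (δ_{QQ} + 1/k) = 8.6406 / (0.046059 + 0.000033) = 187.5 kip.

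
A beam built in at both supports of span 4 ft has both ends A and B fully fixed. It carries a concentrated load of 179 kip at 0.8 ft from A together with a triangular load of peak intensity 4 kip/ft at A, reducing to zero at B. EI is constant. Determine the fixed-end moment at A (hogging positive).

Release both end moments; the primary structure is a simply-supported span AB with redundants M_A and M_B.
End rotations of the released simple span under the applied load (×1/EI):
  at A: point load 179 at a = 0.8: Pab(L + b)/(6LEI) = 137.5/EI
  at B: point load 179 at a = 0.8: Pab(L + a)/(6LEI) = 91.65/EI
  at A: triangular load, peak 4: w₀L³/(45EI) = 5.689/EI
  at B: triangular load, peak 4: 7w₀L³/(360EI) = 4.978/EI
  θ_A0 = 143.2/EI,  θ_B0 = 96.63/EI
Flexibility coefficients: a unit moment at one end gives L/(3EI) there and L/(6EI) at the far end, so f₁₁ = f₂₂ = 1.333/EI and f₁₂ = f₂₁ = 0.6667/EI.
Compatibility — zero rotation at each built-in end:
  1.333 M_A + 0.6667 M_B = 143.2
  0.6667 M_A + 1.333 M_B = 96.63
Solving the pair gives M_A = 94.85 kip·ft and M_B = 25.05 kip·ft (hogging).

M_A = 94.85 kip·ft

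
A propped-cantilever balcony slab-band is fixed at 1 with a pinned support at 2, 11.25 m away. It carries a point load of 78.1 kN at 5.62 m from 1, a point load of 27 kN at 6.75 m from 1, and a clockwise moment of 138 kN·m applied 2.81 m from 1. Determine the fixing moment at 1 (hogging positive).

M_1 = 263.3 kN·m

Remove the prop at 2; the released (primary) structure is a cantilever built in at 1.
Free-end deflection of the primary structure under the applied loading (downward +):
  point load 78.1 at a = 5.62: Pa²(3L − a)/(6EI) = 11565/EI
  point load 27 at a = 6.75: Pa²(3L − a)/(6EI) = 5536/EI
  clockwise couple 138 at a = 2.81: M₀a(2L − a)/(2EI) = 3818/EI
  δ_0 = 20918/EI
Tip deflection under a unit load at 2: L³/(3EI) = 474.6/EI.
Compatibility at 2: δ_0 − R_2·δ_{22} = 0, so R_2 = 20918/474.6 = 44.08 kN.
Moment equilibrium about 1: M_1 = Σ(load moments about 1) − R_2·L = 759.2 − 44.08×11.25 = 263.3 kN·m.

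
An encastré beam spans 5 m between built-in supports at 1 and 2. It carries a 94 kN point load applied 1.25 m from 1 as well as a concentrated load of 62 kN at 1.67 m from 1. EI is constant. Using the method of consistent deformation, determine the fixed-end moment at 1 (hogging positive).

Release both end moments; the primary structure is a simply-supported span 12 with redundants M_1 and M_2.
On the primary (simply-supported) span, the end slopes from the loading are:
  at 1: point load 94 at a = 1.25: Pab(L + b)/(6LEI) = 128.5/EI
  at 2: point load 94 at a = 1.25: Pab(L + a)/(6LEI) = 91.8/EI
  at 1: point load 62 at a = 1.67: Pab(L + b)/(6LEI) = 95.74/EI
  at 2: point load 62 at a = 1.67: Pab(L + a)/(6LEI) = 76.66/EI
  θ_10 = 224.3/EI,  θ_20 = 168.5/EI
Flexibility coefficients: a unit moment at one end gives L/(3EI) there and L/(6EI) at the far end, so f₁₁ = f₂₂ = 1.667/EI and f₁₂ = f₂₁ = 0.8333/EI.
Compatibility — zero rotation at each built-in end:
  1.667 M_1 + 0.8333 M_2 = 224.3
  0.8333 M_1 + 1.667 M_2 = 168.5
Solving the pair gives M_1 = 112 kN·m and M_2 = 45.06 kN·m (hogging).

M_1 = 112 kN·m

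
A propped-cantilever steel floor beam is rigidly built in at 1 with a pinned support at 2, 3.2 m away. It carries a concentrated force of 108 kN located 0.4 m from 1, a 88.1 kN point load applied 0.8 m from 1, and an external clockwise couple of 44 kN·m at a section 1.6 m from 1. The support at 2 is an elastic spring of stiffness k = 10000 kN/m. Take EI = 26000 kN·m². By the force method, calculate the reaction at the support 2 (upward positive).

Release the roller at 2. Primary structure: cantilever fixed at 1.
Free-end deflection of the primary structure under the applied loading (downward +):
  point load 108 at a = 0.4: Pa²(3L − a)/(6EI) = 26.5/EI
  point load 88.1 at a = 0.8: Pa²(3L − a)/(6EI) = 82.7/EI
  clockwise couple 44 at a = 1.6: M₀a(2L − a)/(2EI) = 169/EI
  δ_0 = 278.2/EI
Tip deflection under a unit load at 2: L³/(3EI) = 10.92/EI.
With EI = 26000 kN·m²: δ_0 = 0.010698 m and δ_{22} = 0.00042 m/kN.
Compatibility — the spring shortens by R_2/k under the reaction it provides: δ_0 − R_2·δ_{22} = R_2/k. With 1/k = 0.0001 m/kN, R_2 = δ_0 / (δ_{22} + 1/k) = 0.010698 / (0.00042 + 0.0001) = 20.57 kN.

R_2 = 20.57 kN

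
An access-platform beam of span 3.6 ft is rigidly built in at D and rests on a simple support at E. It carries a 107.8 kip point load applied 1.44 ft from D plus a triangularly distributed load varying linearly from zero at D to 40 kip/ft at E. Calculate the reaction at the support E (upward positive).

R_E = 62.02 kip

Remove the prop at E; the released (primary) structure is a cantilever built in at D.
Deflection at E on the released cantilever, summing each load's contribution:
  point load 107.8 at a = 1.44: Pa²(3L − a)/(6EI) = 348.7/EI
  triangular load, peak 40 at the free end: 11w₀L⁴/(120EI) = 615.9/EI
  δ_0 = 964.6/EI
Flexibility coefficient — unit upward force at E: δ_{EE} = L³/(3EI) = 15.55/EI.
The prop prevents deflection at E: R_E = δ_0/δ_{EE} = 964.6/15.55 = 62.02 kip.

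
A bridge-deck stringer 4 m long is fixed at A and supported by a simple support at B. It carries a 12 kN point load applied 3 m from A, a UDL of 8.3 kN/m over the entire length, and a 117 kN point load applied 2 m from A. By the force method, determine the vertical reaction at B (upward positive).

R_B = 56.61 kN

Release the roller at B. Primary structure: cantilever fixed at A.
Deflection at B on the released cantilever, summing each load's contribution:
  point load 12 at a = 3: Pa²(3L − a)/(6EI) = 162/EI
  UDL 8.3: wL⁴/(8EI) = 265.6/EI
  point load 117 at a = 2: Pa²(3L − a)/(6EI) = 780/EI
  δ_0 = 1208/EI
Tip deflection under a unit load at B: L³/(3EI) = 21.33/EI.
Compatibility at B: δ_0 − R_B·δ_{BB} = 0, so R_B = 1208/21.33 = 56.61 kN.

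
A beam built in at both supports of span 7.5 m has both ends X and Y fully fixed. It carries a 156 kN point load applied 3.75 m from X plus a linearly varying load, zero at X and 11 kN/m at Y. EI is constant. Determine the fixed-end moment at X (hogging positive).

Take the two fixed-end moments M_X, M_Y as redundants; the released structure is the simple span XY.
On the primary (simply-supported) span, the end slopes from the loading are:
  at X: point load 156 at a = 3.75: Pab(L + b)/(6LEI) = 548.4/EI
  at Y: point load 156 at a = 3.75: Pab(L + a)/(6LEI) = 548.4/EI
  at X: triangular load, peak 11: 7w₀L³/(360EI) = 90.23/EI
  at Y: triangular load, peak 11: w₀L³/(45EI) = 103.1/EI
  θ_X0 = 638.7/EI,  θ_Y0 = 651.6/EI
Flexibility coefficients: a unit moment at one end gives L/(3EI) there and L/(6EI) at the far end, so f₁₁ = f₂₂ = 2.5/EI and f₁₂ = f₂₁ = 1.25/EI.
Compatibility — zero rotation at each built-in end:
  2.5 M_X + 1.25 M_Y = 638.7
  1.25 M_X + 2.5 M_Y = 651.6
Solving the pair gives M_X = 166.9 kN·m and M_Y = 177.2 kN·m (hogging).

M_X = 166.9 kN·m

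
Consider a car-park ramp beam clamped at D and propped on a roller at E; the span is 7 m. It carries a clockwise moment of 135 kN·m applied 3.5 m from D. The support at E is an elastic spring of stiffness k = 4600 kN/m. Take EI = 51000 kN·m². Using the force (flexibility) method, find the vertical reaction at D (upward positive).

Release the roller at E. Primary structure: cantilever fixed at D.
Downward deflection at the released point E due to the loads:
  clockwise couple 135 at a = 3.5: M₀a(2L − a)/(2EI) = 2481/EI
Tip deflection under a unit load at E: L³/(3EI) = 114.3/EI.
With EI = 51000 kN·m²: δ_0 = 0.04864 m and δ_{EE} = 0.002242 m/kN.
Compatibility — the spring shortens by R_E/k under the reaction it provides: δ_0 − R_E·δ_{EE} = R_E/k. With 1/k = 0.000217 m/kN, R_E = δ_0 / (δ_{EE} + 1/k) = 0.04864 / (0.002242 + 0.000217) = 19.78 kN.
Vertical equilibrium: R_D = ΣP − R_E = 0 − 19.78 = -19.78 kN.

R_D = -19.78 kN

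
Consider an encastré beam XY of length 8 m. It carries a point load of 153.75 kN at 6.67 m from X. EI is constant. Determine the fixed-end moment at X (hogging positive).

Release both end moments; the primary structure is a simply-supported span XY with redundants M_X and M_Y.
Simple-span end rotations at X and Y under the given loads:
  at X: point load 153.75 at a = 6.67: Pab(L + b)/(6LEI) = 265.1/EI
  at Y: point load 153.75 at a = 6.67: Pab(L + a)/(6LEI) = 416.9/EI
  θ_X0 = 265.1/EI,  θ_Y0 = 416.9/EI
Flexibility coefficients: a unit moment at one end gives L/(3EI) there and L/(6EI) at the far end, so f₁₁ = f₂₂ = 2.667/EI and f₁₂ = f₂₁ = 1.333/EI.
Compatibility — zero rotation at each built-in end:
  2.667 M_X + 1.333 M_Y = 265.1
  1.333 M_X + 2.667 M_Y = 416.9
Solving the pair gives M_X = 28.34 kN·m and M_Y = 142.1 kN·m (hogging).

M_X = 28.34 kN·m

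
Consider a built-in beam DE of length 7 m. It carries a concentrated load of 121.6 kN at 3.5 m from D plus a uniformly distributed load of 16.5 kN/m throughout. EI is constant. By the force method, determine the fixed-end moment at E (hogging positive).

M_E = 173.8 kN·m

Take the two fixed-end moments M_D, M_E as redundants; the released structure is the simple span DE.
On the primary (simply-supported) span, the end slopes from the loading are:
  at D: point load 121.6 at a = 3.5: Pab(L + b)/(6LEI) = 372.4/EI
  at E: point load 121.6 at a = 3.5: Pab(L + a)/(6LEI) = 372.4/EI
  at D: UDL 16.5: wL³/(24EI) = 235.8/EI
  at E: UDL 16.5: wL³/(24EI) = 235.8/EI
  θ_D0 = 608.2/EI,  θ_E0 = 608.2/EI
Flexibility coefficients: a unit moment at one end gives L/(3EI) there and L/(6EI) at the far end, so f₁₁ = f₂₂ = 2.333/EI and f₁₂ = f₂₁ = 1.167/EI.
Compatibility — zero rotation at each built-in end:
  2.333 M_D + 1.167 M_E = 608.2
  1.167 M_D + 2.333 M_E = 608.2
Solving the pair gives M_D = 173.8 kN·m and M_E = 173.8 kN·m (hogging).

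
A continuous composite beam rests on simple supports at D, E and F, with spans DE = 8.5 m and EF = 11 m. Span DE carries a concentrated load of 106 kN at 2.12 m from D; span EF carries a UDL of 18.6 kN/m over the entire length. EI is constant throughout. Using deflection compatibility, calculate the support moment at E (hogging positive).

M_E = 204.6 kN·m

Release continuity at E by inserting a hinge; the redundant is the internal moment M_E. The primary structure is two simply-supported spans DE and EF.
Discontinuity in slope at E on the released structure — sum the simple-span end rotations:
  span DE: point load 106 at a = 2.12: Pab(L + a)/(6LEI) = 298.5/EI
  span EF: UDL 18.6: wL³/(24EI) = 1032/EI
  relative rotation θ_0 = (298.5 + 1032)/EI = 1330/EI
A unit hogging moment at E produces rotation L₁/(3EI) + L₂/(3EI) = 6.5/EI.
Slope continuity at E: θ_0 = M_E·6.5/EI, so M_E = 1330/6.5 = 204.6 kN·m (hogging).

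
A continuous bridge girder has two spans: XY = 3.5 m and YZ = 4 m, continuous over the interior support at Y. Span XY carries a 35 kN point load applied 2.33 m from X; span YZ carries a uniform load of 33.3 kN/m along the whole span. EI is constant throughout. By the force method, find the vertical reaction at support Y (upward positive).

Take M_Y as the redundant. Released structure: two simple spans XY and YZ with a hinge at Y.
Discontinuity in slope at Y on the released structure — sum the simple-span end rotations:
  span XY: point load 35 at a = 2.33: Pab(L + a)/(6LEI) = 26.49/EI
  span YZ: UDL 33.3: wL³/(24EI) = 88.8/EI
  relative rotation θ_0 = (26.49 + 88.8)/EI = 115.3/EI
A unit hogging moment at Y produces rotation L₁/(3EI) + L₂/(3EI) = 2.5/EI.
Compatibility: M_Y·(L₁+L₂)/(3EI) = θ_0, giving M_Y = 46.12 kN·m (hogging).
Span XY, ΣM about X with M_Y applied at Y: R_Y^{XY}·3.5 = 81.55 + 46.12, so R_Y^{XY} = 36.48 kN and R_X = 35 − 36.48 = -1.476 kN.
Span YZ, ΣM about Z: R_Y^{YZ}·4 = 266.4 + 46.12, so R_Y^{YZ} = 78.13 kN and R_Z = 133.2 − 78.13 = 55.07 kN.
R_Y = 36.48 + 78.13 = 114.6 kN.

R_Y = 114.6 kN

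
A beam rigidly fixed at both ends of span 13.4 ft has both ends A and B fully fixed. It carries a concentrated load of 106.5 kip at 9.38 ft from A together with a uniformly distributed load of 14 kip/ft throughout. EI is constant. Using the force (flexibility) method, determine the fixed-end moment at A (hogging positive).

Take the two fixed-end moments M_A, M_B as redundants; the released structure is the simple span AB.
Simple-span end rotations at A and B under the given loads:
  at A: point load 106.5 at a = 9.38: Pab(L + b)/(6LEI) = 870.1/EI
  at B: point load 106.5 at a = 9.38: Pab(L + a)/(6LEI) = 1138/EI
  at A: UDL 14: wL³/(24EI) = 1404/EI
  at B: UDL 14: wL³/(24EI) = 1404/EI
  θ_A0 = 2274/EI,  θ_B0 = 2541/EI
Flexibility coefficients: a unit moment at one end gives L/(3EI) there and L/(6EI) at the far end, so f₁₁ = f₂₂ = 4.467/EI and f₁₂ = f₂₁ = 2.233/EI.
Compatibility — zero rotation at each built-in end:
  4.467 M_A + 2.233 M_B = 2274
  2.233 M_A + 4.467 M_B = 2541
Solving the pair gives M_A = 299.4 kip·ft and M_B = 419.3 kip·ft (hogging).

M_A = 299.4 kip·ft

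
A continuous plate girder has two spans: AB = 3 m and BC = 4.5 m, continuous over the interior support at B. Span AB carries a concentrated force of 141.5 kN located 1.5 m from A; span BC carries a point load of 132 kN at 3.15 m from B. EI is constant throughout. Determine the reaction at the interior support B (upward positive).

Take M_B as the redundant. Released structure: two simple spans AB and BC with a hinge at B.
Rotations at B on the released spans (each span's end-slope, ×1/EI):
  span AB: point load 141.5 at a = 1.5: Pab(L + a)/(6LEI) = 79.59/EI
  span BC: point load 132 at a = 3.15: Pab(L + b)/(6LEI) = 121.6/EI
  relative rotation θ_0 = (79.59 + 121.6)/EI = 201.2/EI
A unit hogging moment at B produces rotation L₁/(3EI) + L₂/(3EI) = 2.5/EI.
Slope continuity at B: θ_0 = M_B·2.5/EI, so M_B = 201.2/2.5 = 80.49 kN·m (hogging).
Span AB, ΣM about A with M_B applied at B: R_B^{AB}·3 = 212.2 + 80.49, so R_B^{AB} = 97.58 kN and R_A = 141.5 − 97.58 = 43.92 kN.
Span BC, ΣM about C: R_B^{BC}·4.5 = 178.2 + 80.49, so R_B^{BC} = 57.49 kN and R_C = 132 − 57.49 = 74.51 kN.
R_B = 97.58 + 57.49 = 155.1 kN.

R_B = 155.1 kN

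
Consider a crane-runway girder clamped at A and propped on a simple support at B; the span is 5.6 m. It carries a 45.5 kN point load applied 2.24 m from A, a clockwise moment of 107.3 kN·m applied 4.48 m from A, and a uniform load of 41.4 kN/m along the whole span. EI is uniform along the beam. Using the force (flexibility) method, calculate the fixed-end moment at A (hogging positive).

M_A = 164 kN·m

Choose R_B as the redundant. The primary structure is the cantilever fixed at A.
Free-end deflection of the primary structure under the applied loading (downward +):
  point load 45.5 at a = 2.24: Pa²(3L − a)/(6EI) = 554/EI
  clockwise couple 107.3 at a = 4.48: M₀a(2L − a)/(2EI) = 1615/EI
  UDL 41.4: wL⁴/(8EI) = 5089/EI
  δ_0 = 7259/EI
Tip deflection under a unit load at B: L³/(3EI) = 58.54/EI.
Compatibility at B: δ_0 − R_B·δ_{BB} = 0, so R_B = 7259/58.54 = 124 kN.
Moment equilibrium about A: M_A = Σ(load moments about A) − R_B·L = 858.4 − 124×5.6 = 164 kN·m.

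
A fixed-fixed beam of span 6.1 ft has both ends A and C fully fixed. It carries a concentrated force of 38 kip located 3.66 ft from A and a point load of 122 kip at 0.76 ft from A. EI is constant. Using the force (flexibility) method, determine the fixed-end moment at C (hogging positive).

Take the two fixed-end moments M_A, M_C as redundants; the released structure is the simple span AC.
End rotations of the released simple span under the applied load (×1/EI):
  at A: point load 38 at a = 3.66: Pab(L + b)/(6LEI) = 79.18/EI
  at C: point load 38 at a = 3.66: Pab(L + a)/(6LEI) = 90.49/EI
  at A: point load 122 at a = 0.76: Pab(L + b)/(6LEI) = 154.8/EI
  at C: point load 122 at a = 0.76: Pab(L + a)/(6LEI) = 92.8/EI
  θ_A0 = 233.9/EI,  θ_C0 = 183.3/EI
Flexibility coefficients: a unit moment at one end gives L/(3EI) there and L/(6EI) at the far end, so f₁₁ = f₂₂ = 2.033/EI and f₁₂ = f₂₁ = 1.017/EI.
Compatibility — zero rotation at each built-in end:
  2.033 M_A + 1.017 M_C = 233.9
  1.017 M_A + 2.033 M_C = 183.3
Solving the pair gives M_A = 93.31 kip·ft and M_C = 43.49 kip·ft (hogging).

M_C = 43.49 kip·ft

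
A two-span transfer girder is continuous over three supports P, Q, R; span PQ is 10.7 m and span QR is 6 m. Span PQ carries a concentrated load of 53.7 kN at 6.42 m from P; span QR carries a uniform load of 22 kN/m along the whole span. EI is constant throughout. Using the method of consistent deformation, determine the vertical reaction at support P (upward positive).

R_P = 11.55 kN

Release continuity at Q by inserting a hinge; the redundant is the internal moment M_Q. The primary structure is two simply-supported spans PQ and QR.
Rotations at Q on the released spans (each span's end-slope, ×1/EI):
  span PQ: point load 53.7 at a = 6.42: Pab(L + a)/(6LEI) = 393.5/EI
  span QR: UDL 22: wL³/(24EI) = 198/EI
  relative rotation θ_0 = (393.5 + 198)/EI = 591.5/EI
A unit hogging moment at Q produces rotation L₁/(3EI) + L₂/(3EI) = 5.567/EI.
Compatibility: M_Q·(L₁+L₂)/(3EI) = θ_0, giving M_Q = 106.3 kN·m (hogging).
Span PQ, ΣM about P with M_Q applied at Q: R_Q^{PQ}·10.7 = 344.8 + 106.3, so R_Q^{PQ} = 42.15 kN and R_P = 53.7 − 42.15 = 11.55 kN.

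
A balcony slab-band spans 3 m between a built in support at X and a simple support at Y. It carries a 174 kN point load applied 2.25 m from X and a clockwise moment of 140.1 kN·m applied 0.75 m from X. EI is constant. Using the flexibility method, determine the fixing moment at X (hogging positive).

Remove the prop at Y; the released (primary) structure is a cantilever built in at X.
Free-end deflection of the primary structure under the applied loading (downward +):
  point load 174 at a = 2.25: Pa²(3L − a)/(6EI) = 991/EI
  clockwise couple 140.1 at a = 0.75: M₀a(2L − a)/(2EI) = 275.8/EI
  δ_0 = 1267/EI
Tip deflection under a unit load at Y: L³/(3EI) = 9/EI.
Compatibility at Y: δ_0 − R_Y·δ_{YY} = 0, so R_Y = 1267/9 = 140.8 kN.
Moment equilibrium about X: M_X = Σ(load moments about X) − R_Y·L = 531.6 − 140.8×3 = 109.3 kN·m.

M_X = 109.3 kN·m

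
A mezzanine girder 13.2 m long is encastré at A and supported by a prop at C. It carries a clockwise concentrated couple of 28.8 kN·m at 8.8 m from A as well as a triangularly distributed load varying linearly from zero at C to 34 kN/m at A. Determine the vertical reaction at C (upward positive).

R_C = 47.79 kN

Choose R_C as the redundant. The primary structure is the cantilever fixed at A.
Primary-structure tip deflection at C by superposition:
  clockwise couple 28.8 at a = 8.8: M₀a(2L − a)/(2EI) = 2230/EI
  triangular load, peak 34 at the fixed end: w₀L⁴/(30EI) = 34408/EI
  δ_0 = 36638/EI
Tip deflection under a unit load at C: L³/(3EI) = 766.7/EI.
Compatibility at C: δ_0 − R_C·δ_{CC} = 0, so R_C = 36638/766.7 = 47.79 kN.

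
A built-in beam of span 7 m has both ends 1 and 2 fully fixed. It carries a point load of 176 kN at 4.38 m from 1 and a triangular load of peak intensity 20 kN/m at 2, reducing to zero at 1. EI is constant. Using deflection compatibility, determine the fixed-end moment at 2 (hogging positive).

M_2 = 229.5 kN·m

Take the two fixed-end moments M_1, M_2 as redundants; the released structure is the simple span 12.
On the primary (simply-supported) span, the end slopes from the loading are:
  at 1: point load 176 at a = 4.38: Pab(L + b)/(6LEI) = 462.6/EI
  at 2: point load 176 at a = 4.38: Pab(L + a)/(6LEI) = 547.2/EI
  at 1: triangular load, peak 20: 7w₀L³/(360EI) = 133.4/EI
  at 2: triangular load, peak 20: w₀L³/(45EI) = 152.4/EI
  θ_10 = 596/EI,  θ_20 = 699.7/EI
Flexibility coefficients: a unit moment at one end gives L/(3EI) there and L/(6EI) at the far end, so f₁₁ = f₂₂ = 2.333/EI and f₁₂ = f₂₁ = 1.167/EI.
Compatibility — zero rotation at each built-in end:
  2.333 M_1 + 1.167 M_2 = 596
  1.167 M_1 + 2.333 M_2 = 699.7
Solving the pair gives M_1 = 140.7 kN·m and M_2 = 229.5 kN·m (hogging).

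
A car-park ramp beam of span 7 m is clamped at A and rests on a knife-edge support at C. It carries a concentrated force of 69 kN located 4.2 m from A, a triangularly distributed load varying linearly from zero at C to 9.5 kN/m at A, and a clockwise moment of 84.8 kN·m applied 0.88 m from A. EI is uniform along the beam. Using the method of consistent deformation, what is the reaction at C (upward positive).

Remove the prop at C; the released (primary) structure is a cantilever built in at A.
Deflection at C on the released cantilever, summing each load's contribution:
  point load 69 at a = 4.2: Pa²(3L − a)/(6EI) = 3408/EI
  triangular load, peak 9.5 at the fixed end: w₀L⁴/(30EI) = 760.3/EI
  clockwise couple 84.8 at a = 0.88: M₀a(2L − a)/(2EI) = 489.5/EI
  δ_0 = 4658/EI
Flexibility coefficient — unit upward force at C: δ_{CC} = L³/(3EI) = 114.3/EI.
The prop prevents deflection at C: R_C = δ_0/δ_{CC} = 4658/114.3 = 40.74 kN.

R_C = 40.74 kN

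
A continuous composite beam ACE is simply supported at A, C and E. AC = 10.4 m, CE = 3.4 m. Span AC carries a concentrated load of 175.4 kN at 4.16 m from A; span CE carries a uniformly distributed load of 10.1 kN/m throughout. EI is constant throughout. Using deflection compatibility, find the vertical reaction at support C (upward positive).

Insert a hinge at C; M_C is the redundant, and each span becomes simply supported.
End slopes at the hinge C, treating each span as simply supported:
  span AC: point load 175.4 at a = 4.16: Pab(L + a)/(6LEI) = 1062/EI
  span CE: UDL 10.1: wL³/(24EI) = 16.54/EI
  relative rotation θ_0 = (1062 + 16.54)/EI = 1079/EI
A unit hogging moment at C produces rotation L₁/(3EI) + L₂/(3EI) = 4.6/EI.
Compatibility: M_C·(L₁+L₂)/(3EI) = θ_0, giving M_C = 234.6 kN·m (hogging).
Span AC, ΣM about A with M_C applied at C: R_C^{AC}·10.4 = 729.7 + 234.6, so R_C^{AC} = 92.71 kN and R_A = 175.4 − 92.71 = 82.69 kN.
Span CE, ΣM about E: R_C^{CE}·3.4 = 58.38 + 234.6, so R_C^{CE} = 86.16 kN and R_E = 34.34 − 86.16 = -51.82 kN.
R_C = 92.71 + 86.16 = 178.9 kN.

R_C = 178.9 kN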